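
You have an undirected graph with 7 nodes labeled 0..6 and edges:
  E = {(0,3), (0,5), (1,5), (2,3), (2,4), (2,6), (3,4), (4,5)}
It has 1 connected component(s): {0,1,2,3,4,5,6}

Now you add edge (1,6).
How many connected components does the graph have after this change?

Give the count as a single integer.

Answer: 1

Derivation:
Initial component count: 1
Add (1,6): endpoints already in same component. Count unchanged: 1.
New component count: 1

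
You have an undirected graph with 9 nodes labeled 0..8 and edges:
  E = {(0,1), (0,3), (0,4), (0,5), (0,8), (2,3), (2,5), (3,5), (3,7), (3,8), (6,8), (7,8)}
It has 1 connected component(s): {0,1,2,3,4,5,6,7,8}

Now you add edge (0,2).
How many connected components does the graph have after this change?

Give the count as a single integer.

Initial component count: 1
Add (0,2): endpoints already in same component. Count unchanged: 1.
New component count: 1

Answer: 1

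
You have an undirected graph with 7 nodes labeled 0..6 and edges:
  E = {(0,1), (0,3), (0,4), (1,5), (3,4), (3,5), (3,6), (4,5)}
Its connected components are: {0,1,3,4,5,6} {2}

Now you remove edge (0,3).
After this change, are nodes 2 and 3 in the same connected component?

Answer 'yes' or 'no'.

Initial components: {0,1,3,4,5,6} {2}
Removing edge (0,3): not a bridge — component count unchanged at 2.
New components: {0,1,3,4,5,6} {2}
Are 2 and 3 in the same component? no

Answer: no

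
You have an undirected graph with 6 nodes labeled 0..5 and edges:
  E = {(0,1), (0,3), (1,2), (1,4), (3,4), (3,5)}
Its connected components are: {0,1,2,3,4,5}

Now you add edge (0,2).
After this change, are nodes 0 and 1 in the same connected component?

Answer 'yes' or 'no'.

Initial components: {0,1,2,3,4,5}
Adding edge (0,2): both already in same component {0,1,2,3,4,5}. No change.
New components: {0,1,2,3,4,5}
Are 0 and 1 in the same component? yes

Answer: yes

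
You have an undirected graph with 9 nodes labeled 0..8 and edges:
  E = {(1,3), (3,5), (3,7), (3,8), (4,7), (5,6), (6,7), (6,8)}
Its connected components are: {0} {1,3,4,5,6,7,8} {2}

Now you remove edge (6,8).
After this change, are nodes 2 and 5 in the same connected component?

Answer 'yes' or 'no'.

Answer: no

Derivation:
Initial components: {0} {1,3,4,5,6,7,8} {2}
Removing edge (6,8): not a bridge — component count unchanged at 3.
New components: {0} {1,3,4,5,6,7,8} {2}
Are 2 and 5 in the same component? no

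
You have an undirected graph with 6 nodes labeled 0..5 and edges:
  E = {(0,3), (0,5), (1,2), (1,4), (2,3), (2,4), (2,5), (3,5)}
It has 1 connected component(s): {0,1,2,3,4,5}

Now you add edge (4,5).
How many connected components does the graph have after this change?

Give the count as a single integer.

Initial component count: 1
Add (4,5): endpoints already in same component. Count unchanged: 1.
New component count: 1

Answer: 1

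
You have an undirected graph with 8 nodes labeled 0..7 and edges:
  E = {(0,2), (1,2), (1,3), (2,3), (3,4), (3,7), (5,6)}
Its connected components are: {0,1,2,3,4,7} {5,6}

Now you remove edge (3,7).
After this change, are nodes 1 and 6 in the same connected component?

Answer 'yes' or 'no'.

Initial components: {0,1,2,3,4,7} {5,6}
Removing edge (3,7): it was a bridge — component count 2 -> 3.
New components: {0,1,2,3,4} {5,6} {7}
Are 1 and 6 in the same component? no

Answer: no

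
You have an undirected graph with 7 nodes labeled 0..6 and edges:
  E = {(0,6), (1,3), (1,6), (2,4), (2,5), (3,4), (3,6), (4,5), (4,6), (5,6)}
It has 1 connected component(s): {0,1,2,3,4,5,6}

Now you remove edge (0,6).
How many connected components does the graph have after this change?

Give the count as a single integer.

Answer: 2

Derivation:
Initial component count: 1
Remove (0,6): it was a bridge. Count increases: 1 -> 2.
  After removal, components: {0} {1,2,3,4,5,6}
New component count: 2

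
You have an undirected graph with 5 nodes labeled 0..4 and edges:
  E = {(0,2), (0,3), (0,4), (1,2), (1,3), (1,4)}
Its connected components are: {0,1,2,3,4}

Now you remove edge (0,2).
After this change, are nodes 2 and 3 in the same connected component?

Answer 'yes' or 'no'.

Answer: yes

Derivation:
Initial components: {0,1,2,3,4}
Removing edge (0,2): not a bridge — component count unchanged at 1.
New components: {0,1,2,3,4}
Are 2 and 3 in the same component? yes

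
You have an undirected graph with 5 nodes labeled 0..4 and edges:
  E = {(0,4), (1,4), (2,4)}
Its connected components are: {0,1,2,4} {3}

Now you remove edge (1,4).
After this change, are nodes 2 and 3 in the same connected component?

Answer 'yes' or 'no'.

Initial components: {0,1,2,4} {3}
Removing edge (1,4): it was a bridge — component count 2 -> 3.
New components: {0,2,4} {1} {3}
Are 2 and 3 in the same component? no

Answer: no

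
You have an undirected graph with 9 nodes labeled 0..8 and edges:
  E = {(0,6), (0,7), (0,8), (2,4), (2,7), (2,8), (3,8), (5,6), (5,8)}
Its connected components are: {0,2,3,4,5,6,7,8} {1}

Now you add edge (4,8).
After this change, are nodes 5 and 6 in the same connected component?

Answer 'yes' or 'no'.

Initial components: {0,2,3,4,5,6,7,8} {1}
Adding edge (4,8): both already in same component {0,2,3,4,5,6,7,8}. No change.
New components: {0,2,3,4,5,6,7,8} {1}
Are 5 and 6 in the same component? yes

Answer: yes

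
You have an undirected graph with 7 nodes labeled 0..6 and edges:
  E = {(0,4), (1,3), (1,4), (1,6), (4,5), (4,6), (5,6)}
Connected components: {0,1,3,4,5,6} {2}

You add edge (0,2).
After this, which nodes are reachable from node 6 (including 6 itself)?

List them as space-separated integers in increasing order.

Answer: 0 1 2 3 4 5 6

Derivation:
Before: nodes reachable from 6: {0,1,3,4,5,6}
Adding (0,2): merges 6's component with another. Reachability grows.
After: nodes reachable from 6: {0,1,2,3,4,5,6}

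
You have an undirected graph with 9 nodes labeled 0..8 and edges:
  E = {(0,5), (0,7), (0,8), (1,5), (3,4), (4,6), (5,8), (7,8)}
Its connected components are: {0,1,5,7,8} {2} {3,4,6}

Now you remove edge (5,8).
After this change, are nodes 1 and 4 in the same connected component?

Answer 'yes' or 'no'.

Answer: no

Derivation:
Initial components: {0,1,5,7,8} {2} {3,4,6}
Removing edge (5,8): not a bridge — component count unchanged at 3.
New components: {0,1,5,7,8} {2} {3,4,6}
Are 1 and 4 in the same component? no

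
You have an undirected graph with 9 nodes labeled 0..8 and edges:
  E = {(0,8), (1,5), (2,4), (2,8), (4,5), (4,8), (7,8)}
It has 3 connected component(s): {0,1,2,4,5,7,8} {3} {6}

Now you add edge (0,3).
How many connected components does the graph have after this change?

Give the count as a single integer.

Initial component count: 3
Add (0,3): merges two components. Count decreases: 3 -> 2.
New component count: 2

Answer: 2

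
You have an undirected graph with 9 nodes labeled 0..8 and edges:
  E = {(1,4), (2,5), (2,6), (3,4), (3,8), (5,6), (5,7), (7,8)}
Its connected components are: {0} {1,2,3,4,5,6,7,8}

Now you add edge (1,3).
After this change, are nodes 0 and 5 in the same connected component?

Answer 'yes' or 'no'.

Initial components: {0} {1,2,3,4,5,6,7,8}
Adding edge (1,3): both already in same component {1,2,3,4,5,6,7,8}. No change.
New components: {0} {1,2,3,4,5,6,7,8}
Are 0 and 5 in the same component? no

Answer: no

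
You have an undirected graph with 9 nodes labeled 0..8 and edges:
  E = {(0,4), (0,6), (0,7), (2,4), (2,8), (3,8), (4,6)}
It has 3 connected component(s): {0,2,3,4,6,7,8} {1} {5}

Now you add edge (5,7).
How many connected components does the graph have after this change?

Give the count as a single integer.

Answer: 2

Derivation:
Initial component count: 3
Add (5,7): merges two components. Count decreases: 3 -> 2.
New component count: 2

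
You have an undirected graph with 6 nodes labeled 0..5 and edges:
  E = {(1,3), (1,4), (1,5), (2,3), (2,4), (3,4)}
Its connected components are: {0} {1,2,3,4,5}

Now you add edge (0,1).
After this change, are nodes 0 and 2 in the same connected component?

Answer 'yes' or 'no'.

Answer: yes

Derivation:
Initial components: {0} {1,2,3,4,5}
Adding edge (0,1): merges {0} and {1,2,3,4,5}.
New components: {0,1,2,3,4,5}
Are 0 and 2 in the same component? yes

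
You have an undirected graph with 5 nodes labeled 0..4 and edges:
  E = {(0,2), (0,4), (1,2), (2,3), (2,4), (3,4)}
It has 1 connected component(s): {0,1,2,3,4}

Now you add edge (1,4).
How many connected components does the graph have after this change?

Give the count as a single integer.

Initial component count: 1
Add (1,4): endpoints already in same component. Count unchanged: 1.
New component count: 1

Answer: 1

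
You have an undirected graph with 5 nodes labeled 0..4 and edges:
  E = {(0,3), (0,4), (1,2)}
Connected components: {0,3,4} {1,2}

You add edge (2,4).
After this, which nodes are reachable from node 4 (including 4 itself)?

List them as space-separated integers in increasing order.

Answer: 0 1 2 3 4

Derivation:
Before: nodes reachable from 4: {0,3,4}
Adding (2,4): merges 4's component with another. Reachability grows.
After: nodes reachable from 4: {0,1,2,3,4}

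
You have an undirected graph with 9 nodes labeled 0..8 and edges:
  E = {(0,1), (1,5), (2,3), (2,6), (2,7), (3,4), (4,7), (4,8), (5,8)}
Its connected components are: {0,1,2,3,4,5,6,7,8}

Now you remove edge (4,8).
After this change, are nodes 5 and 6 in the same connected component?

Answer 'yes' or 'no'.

Answer: no

Derivation:
Initial components: {0,1,2,3,4,5,6,7,8}
Removing edge (4,8): it was a bridge — component count 1 -> 2.
New components: {0,1,5,8} {2,3,4,6,7}
Are 5 and 6 in the same component? no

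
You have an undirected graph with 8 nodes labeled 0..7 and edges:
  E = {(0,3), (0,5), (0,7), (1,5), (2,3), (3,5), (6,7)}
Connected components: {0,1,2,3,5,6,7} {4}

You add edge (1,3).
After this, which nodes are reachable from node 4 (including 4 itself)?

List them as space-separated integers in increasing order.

Before: nodes reachable from 4: {4}
Adding (1,3): both endpoints already in same component. Reachability from 4 unchanged.
After: nodes reachable from 4: {4}

Answer: 4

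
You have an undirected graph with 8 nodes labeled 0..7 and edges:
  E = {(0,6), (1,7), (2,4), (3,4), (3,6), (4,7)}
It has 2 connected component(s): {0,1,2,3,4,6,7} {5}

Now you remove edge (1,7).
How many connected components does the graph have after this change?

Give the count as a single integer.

Initial component count: 2
Remove (1,7): it was a bridge. Count increases: 2 -> 3.
  After removal, components: {0,2,3,4,6,7} {1} {5}
New component count: 3

Answer: 3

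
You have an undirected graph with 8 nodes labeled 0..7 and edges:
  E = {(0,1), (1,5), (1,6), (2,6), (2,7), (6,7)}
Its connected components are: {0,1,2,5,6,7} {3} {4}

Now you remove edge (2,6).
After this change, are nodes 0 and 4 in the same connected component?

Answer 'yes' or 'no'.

Answer: no

Derivation:
Initial components: {0,1,2,5,6,7} {3} {4}
Removing edge (2,6): not a bridge — component count unchanged at 3.
New components: {0,1,2,5,6,7} {3} {4}
Are 0 and 4 in the same component? no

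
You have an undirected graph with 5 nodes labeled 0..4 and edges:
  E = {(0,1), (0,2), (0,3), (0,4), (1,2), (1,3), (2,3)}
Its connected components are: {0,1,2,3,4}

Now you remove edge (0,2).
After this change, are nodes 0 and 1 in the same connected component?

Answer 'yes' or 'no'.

Answer: yes

Derivation:
Initial components: {0,1,2,3,4}
Removing edge (0,2): not a bridge — component count unchanged at 1.
New components: {0,1,2,3,4}
Are 0 and 1 in the same component? yes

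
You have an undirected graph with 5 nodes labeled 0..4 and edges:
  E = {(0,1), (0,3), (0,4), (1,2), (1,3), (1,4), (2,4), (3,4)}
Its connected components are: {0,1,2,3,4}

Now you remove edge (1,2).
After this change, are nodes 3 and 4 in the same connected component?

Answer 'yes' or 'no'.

Answer: yes

Derivation:
Initial components: {0,1,2,3,4}
Removing edge (1,2): not a bridge — component count unchanged at 1.
New components: {0,1,2,3,4}
Are 3 and 4 in the same component? yes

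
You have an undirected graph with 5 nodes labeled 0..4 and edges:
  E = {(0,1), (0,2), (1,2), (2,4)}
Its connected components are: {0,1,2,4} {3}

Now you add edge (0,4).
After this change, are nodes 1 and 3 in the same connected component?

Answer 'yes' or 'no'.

Answer: no

Derivation:
Initial components: {0,1,2,4} {3}
Adding edge (0,4): both already in same component {0,1,2,4}. No change.
New components: {0,1,2,4} {3}
Are 1 and 3 in the same component? no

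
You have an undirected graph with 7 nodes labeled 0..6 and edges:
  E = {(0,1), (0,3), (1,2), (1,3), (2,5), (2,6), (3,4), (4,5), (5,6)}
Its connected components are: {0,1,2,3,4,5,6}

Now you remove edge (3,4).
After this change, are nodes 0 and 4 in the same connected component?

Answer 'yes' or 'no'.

Initial components: {0,1,2,3,4,5,6}
Removing edge (3,4): not a bridge — component count unchanged at 1.
New components: {0,1,2,3,4,5,6}
Are 0 and 4 in the same component? yes

Answer: yes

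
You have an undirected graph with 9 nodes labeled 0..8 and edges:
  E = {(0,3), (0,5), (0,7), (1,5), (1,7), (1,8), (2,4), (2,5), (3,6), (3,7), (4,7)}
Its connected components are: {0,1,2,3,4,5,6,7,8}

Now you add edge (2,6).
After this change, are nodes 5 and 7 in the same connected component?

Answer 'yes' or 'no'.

Initial components: {0,1,2,3,4,5,6,7,8}
Adding edge (2,6): both already in same component {0,1,2,3,4,5,6,7,8}. No change.
New components: {0,1,2,3,4,5,6,7,8}
Are 5 and 7 in the same component? yes

Answer: yes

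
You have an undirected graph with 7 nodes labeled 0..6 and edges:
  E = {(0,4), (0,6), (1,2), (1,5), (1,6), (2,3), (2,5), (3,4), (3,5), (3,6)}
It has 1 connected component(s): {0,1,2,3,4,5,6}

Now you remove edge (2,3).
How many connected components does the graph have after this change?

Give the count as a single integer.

Answer: 1

Derivation:
Initial component count: 1
Remove (2,3): not a bridge. Count unchanged: 1.
  After removal, components: {0,1,2,3,4,5,6}
New component count: 1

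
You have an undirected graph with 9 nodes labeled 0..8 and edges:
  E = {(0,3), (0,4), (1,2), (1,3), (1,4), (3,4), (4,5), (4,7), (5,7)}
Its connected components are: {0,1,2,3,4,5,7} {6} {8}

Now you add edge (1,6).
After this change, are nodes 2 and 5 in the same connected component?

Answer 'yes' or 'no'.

Answer: yes

Derivation:
Initial components: {0,1,2,3,4,5,7} {6} {8}
Adding edge (1,6): merges {0,1,2,3,4,5,7} and {6}.
New components: {0,1,2,3,4,5,6,7} {8}
Are 2 and 5 in the same component? yes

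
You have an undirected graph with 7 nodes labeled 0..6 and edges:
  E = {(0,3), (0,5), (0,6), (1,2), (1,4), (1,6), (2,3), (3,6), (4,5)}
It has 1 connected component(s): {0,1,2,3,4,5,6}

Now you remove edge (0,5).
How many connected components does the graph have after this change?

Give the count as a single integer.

Answer: 1

Derivation:
Initial component count: 1
Remove (0,5): not a bridge. Count unchanged: 1.
  After removal, components: {0,1,2,3,4,5,6}
New component count: 1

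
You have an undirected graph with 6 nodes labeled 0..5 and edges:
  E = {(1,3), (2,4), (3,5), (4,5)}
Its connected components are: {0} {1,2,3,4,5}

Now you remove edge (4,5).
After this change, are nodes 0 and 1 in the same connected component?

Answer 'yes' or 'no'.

Initial components: {0} {1,2,3,4,5}
Removing edge (4,5): it was a bridge — component count 2 -> 3.
New components: {0} {1,3,5} {2,4}
Are 0 and 1 in the same component? no

Answer: no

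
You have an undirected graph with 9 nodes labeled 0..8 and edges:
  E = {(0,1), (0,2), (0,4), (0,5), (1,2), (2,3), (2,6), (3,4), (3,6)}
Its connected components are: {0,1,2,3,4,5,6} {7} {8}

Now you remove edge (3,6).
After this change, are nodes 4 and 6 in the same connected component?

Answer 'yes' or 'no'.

Answer: yes

Derivation:
Initial components: {0,1,2,3,4,5,6} {7} {8}
Removing edge (3,6): not a bridge — component count unchanged at 3.
New components: {0,1,2,3,4,5,6} {7} {8}
Are 4 and 6 in the same component? yes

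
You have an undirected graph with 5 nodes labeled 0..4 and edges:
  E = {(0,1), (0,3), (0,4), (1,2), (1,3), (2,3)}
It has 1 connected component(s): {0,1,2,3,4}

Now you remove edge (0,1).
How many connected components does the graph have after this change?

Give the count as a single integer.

Initial component count: 1
Remove (0,1): not a bridge. Count unchanged: 1.
  After removal, components: {0,1,2,3,4}
New component count: 1

Answer: 1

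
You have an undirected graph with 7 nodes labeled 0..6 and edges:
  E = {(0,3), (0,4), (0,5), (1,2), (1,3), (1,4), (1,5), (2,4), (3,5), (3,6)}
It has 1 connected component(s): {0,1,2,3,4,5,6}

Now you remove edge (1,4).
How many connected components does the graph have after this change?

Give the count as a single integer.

Initial component count: 1
Remove (1,4): not a bridge. Count unchanged: 1.
  After removal, components: {0,1,2,3,4,5,6}
New component count: 1

Answer: 1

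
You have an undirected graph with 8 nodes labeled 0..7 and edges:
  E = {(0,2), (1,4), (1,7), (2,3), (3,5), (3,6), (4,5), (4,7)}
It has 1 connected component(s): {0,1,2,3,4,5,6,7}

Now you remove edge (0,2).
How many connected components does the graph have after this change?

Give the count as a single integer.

Initial component count: 1
Remove (0,2): it was a bridge. Count increases: 1 -> 2.
  After removal, components: {0} {1,2,3,4,5,6,7}
New component count: 2

Answer: 2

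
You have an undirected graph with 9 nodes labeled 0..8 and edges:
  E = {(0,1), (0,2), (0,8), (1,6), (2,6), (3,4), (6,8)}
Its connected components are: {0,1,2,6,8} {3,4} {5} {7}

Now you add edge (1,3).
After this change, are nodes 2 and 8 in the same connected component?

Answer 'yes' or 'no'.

Answer: yes

Derivation:
Initial components: {0,1,2,6,8} {3,4} {5} {7}
Adding edge (1,3): merges {0,1,2,6,8} and {3,4}.
New components: {0,1,2,3,4,6,8} {5} {7}
Are 2 and 8 in the same component? yes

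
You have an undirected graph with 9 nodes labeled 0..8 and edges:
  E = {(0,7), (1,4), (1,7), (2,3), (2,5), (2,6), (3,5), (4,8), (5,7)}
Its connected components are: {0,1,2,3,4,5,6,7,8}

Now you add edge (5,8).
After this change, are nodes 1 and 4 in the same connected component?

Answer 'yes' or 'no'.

Answer: yes

Derivation:
Initial components: {0,1,2,3,4,5,6,7,8}
Adding edge (5,8): both already in same component {0,1,2,3,4,5,6,7,8}. No change.
New components: {0,1,2,3,4,5,6,7,8}
Are 1 and 4 in the same component? yes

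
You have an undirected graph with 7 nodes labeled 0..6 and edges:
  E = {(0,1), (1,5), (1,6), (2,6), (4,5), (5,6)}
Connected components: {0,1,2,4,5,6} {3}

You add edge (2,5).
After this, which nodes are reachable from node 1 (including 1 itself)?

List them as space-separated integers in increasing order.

Before: nodes reachable from 1: {0,1,2,4,5,6}
Adding (2,5): both endpoints already in same component. Reachability from 1 unchanged.
After: nodes reachable from 1: {0,1,2,4,5,6}

Answer: 0 1 2 4 5 6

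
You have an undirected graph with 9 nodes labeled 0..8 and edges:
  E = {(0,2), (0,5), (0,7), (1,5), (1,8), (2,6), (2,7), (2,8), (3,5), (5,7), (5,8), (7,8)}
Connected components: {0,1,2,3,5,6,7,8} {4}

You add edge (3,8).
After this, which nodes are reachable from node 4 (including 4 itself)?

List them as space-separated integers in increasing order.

Before: nodes reachable from 4: {4}
Adding (3,8): both endpoints already in same component. Reachability from 4 unchanged.
After: nodes reachable from 4: {4}

Answer: 4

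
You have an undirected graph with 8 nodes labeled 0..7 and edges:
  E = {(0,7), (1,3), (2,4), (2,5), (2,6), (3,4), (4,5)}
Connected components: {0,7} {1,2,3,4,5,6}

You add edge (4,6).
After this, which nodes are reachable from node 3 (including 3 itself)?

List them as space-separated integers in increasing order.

Before: nodes reachable from 3: {1,2,3,4,5,6}
Adding (4,6): both endpoints already in same component. Reachability from 3 unchanged.
After: nodes reachable from 3: {1,2,3,4,5,6}

Answer: 1 2 3 4 5 6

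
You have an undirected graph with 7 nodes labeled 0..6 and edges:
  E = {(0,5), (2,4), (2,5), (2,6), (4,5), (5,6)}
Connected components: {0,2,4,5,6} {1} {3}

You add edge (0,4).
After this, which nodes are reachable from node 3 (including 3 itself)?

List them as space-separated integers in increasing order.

Answer: 3

Derivation:
Before: nodes reachable from 3: {3}
Adding (0,4): both endpoints already in same component. Reachability from 3 unchanged.
After: nodes reachable from 3: {3}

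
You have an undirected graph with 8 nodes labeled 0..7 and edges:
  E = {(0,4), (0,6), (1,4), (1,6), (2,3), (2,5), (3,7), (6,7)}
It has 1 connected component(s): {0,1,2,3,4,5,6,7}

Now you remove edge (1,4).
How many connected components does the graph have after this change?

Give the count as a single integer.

Answer: 1

Derivation:
Initial component count: 1
Remove (1,4): not a bridge. Count unchanged: 1.
  After removal, components: {0,1,2,3,4,5,6,7}
New component count: 1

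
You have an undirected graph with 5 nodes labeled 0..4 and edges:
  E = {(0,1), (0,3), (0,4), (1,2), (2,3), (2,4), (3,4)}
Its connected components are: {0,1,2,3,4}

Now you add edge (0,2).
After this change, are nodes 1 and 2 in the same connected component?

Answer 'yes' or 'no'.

Initial components: {0,1,2,3,4}
Adding edge (0,2): both already in same component {0,1,2,3,4}. No change.
New components: {0,1,2,3,4}
Are 1 and 2 in the same component? yes

Answer: yes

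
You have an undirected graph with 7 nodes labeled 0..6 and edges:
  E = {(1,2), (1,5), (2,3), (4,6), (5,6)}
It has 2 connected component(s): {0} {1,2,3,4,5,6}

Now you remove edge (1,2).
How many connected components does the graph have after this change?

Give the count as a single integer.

Initial component count: 2
Remove (1,2): it was a bridge. Count increases: 2 -> 3.
  After removal, components: {0} {1,4,5,6} {2,3}
New component count: 3

Answer: 3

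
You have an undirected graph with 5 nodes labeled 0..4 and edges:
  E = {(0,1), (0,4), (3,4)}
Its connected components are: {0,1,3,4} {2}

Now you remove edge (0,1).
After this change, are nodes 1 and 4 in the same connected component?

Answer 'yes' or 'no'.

Answer: no

Derivation:
Initial components: {0,1,3,4} {2}
Removing edge (0,1): it was a bridge — component count 2 -> 3.
New components: {0,3,4} {1} {2}
Are 1 and 4 in the same component? no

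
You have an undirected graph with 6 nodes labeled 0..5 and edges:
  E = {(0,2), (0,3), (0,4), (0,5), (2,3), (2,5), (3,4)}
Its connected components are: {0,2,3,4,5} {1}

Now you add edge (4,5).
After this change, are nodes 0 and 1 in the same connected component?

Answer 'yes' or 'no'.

Answer: no

Derivation:
Initial components: {0,2,3,4,5} {1}
Adding edge (4,5): both already in same component {0,2,3,4,5}. No change.
New components: {0,2,3,4,5} {1}
Are 0 and 1 in the same component? no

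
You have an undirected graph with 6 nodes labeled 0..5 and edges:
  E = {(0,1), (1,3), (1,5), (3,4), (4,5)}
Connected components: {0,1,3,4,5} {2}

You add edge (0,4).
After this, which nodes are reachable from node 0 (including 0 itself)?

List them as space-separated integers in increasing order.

Answer: 0 1 3 4 5

Derivation:
Before: nodes reachable from 0: {0,1,3,4,5}
Adding (0,4): both endpoints already in same component. Reachability from 0 unchanged.
After: nodes reachable from 0: {0,1,3,4,5}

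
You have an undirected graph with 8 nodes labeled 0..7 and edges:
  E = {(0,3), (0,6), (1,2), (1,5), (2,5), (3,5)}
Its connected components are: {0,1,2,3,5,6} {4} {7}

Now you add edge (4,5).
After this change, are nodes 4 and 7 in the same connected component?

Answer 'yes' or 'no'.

Initial components: {0,1,2,3,5,6} {4} {7}
Adding edge (4,5): merges {4} and {0,1,2,3,5,6}.
New components: {0,1,2,3,4,5,6} {7}
Are 4 and 7 in the same component? no

Answer: no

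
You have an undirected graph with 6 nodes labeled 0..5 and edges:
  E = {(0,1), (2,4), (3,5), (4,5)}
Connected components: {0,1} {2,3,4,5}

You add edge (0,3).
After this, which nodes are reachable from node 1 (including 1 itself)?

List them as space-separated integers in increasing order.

Before: nodes reachable from 1: {0,1}
Adding (0,3): merges 1's component with another. Reachability grows.
After: nodes reachable from 1: {0,1,2,3,4,5}

Answer: 0 1 2 3 4 5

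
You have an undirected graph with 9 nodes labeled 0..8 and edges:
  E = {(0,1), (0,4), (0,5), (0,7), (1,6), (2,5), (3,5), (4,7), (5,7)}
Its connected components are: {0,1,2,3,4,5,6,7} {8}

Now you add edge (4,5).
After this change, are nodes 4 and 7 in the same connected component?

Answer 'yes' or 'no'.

Initial components: {0,1,2,3,4,5,6,7} {8}
Adding edge (4,5): both already in same component {0,1,2,3,4,5,6,7}. No change.
New components: {0,1,2,3,4,5,6,7} {8}
Are 4 and 7 in the same component? yes

Answer: yes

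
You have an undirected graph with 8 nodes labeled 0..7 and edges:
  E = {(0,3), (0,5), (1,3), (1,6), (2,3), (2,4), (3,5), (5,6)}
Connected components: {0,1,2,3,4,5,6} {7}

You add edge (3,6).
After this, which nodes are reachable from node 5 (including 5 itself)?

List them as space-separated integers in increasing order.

Answer: 0 1 2 3 4 5 6

Derivation:
Before: nodes reachable from 5: {0,1,2,3,4,5,6}
Adding (3,6): both endpoints already in same component. Reachability from 5 unchanged.
After: nodes reachable from 5: {0,1,2,3,4,5,6}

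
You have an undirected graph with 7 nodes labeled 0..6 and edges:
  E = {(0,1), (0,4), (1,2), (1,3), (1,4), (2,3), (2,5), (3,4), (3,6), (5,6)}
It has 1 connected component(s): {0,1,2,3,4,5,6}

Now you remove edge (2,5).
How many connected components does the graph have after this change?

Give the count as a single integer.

Initial component count: 1
Remove (2,5): not a bridge. Count unchanged: 1.
  After removal, components: {0,1,2,3,4,5,6}
New component count: 1

Answer: 1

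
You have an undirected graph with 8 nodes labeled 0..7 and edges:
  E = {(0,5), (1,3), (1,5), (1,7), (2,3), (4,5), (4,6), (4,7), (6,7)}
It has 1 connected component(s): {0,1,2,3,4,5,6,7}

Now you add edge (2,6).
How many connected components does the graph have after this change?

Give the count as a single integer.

Answer: 1

Derivation:
Initial component count: 1
Add (2,6): endpoints already in same component. Count unchanged: 1.
New component count: 1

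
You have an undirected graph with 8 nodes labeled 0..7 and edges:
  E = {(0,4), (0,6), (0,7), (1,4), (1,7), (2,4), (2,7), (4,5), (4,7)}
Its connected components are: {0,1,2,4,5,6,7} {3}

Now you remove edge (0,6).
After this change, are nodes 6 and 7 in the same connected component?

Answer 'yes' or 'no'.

Initial components: {0,1,2,4,5,6,7} {3}
Removing edge (0,6): it was a bridge — component count 2 -> 3.
New components: {0,1,2,4,5,7} {3} {6}
Are 6 and 7 in the same component? no

Answer: no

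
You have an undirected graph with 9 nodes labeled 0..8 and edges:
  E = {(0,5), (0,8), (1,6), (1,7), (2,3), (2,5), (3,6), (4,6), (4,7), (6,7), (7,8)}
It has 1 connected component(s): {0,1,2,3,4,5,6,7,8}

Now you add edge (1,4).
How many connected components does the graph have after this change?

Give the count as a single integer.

Initial component count: 1
Add (1,4): endpoints already in same component. Count unchanged: 1.
New component count: 1

Answer: 1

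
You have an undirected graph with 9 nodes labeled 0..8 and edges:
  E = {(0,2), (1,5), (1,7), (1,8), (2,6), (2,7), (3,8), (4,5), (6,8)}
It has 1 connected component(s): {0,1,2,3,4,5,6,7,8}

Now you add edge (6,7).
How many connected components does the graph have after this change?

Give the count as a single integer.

Initial component count: 1
Add (6,7): endpoints already in same component. Count unchanged: 1.
New component count: 1

Answer: 1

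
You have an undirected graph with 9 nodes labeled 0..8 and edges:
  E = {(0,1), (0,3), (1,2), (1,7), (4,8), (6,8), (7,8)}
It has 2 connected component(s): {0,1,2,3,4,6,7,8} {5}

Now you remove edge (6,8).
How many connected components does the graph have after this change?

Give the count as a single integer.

Answer: 3

Derivation:
Initial component count: 2
Remove (6,8): it was a bridge. Count increases: 2 -> 3.
  After removal, components: {0,1,2,3,4,7,8} {5} {6}
New component count: 3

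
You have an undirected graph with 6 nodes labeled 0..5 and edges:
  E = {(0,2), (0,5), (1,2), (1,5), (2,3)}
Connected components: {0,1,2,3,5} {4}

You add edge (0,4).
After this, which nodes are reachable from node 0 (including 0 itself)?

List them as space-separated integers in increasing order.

Answer: 0 1 2 3 4 5

Derivation:
Before: nodes reachable from 0: {0,1,2,3,5}
Adding (0,4): merges 0's component with another. Reachability grows.
After: nodes reachable from 0: {0,1,2,3,4,5}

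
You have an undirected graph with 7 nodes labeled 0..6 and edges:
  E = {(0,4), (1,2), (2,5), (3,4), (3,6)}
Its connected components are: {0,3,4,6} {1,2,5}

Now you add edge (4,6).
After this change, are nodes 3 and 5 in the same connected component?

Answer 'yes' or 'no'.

Initial components: {0,3,4,6} {1,2,5}
Adding edge (4,6): both already in same component {0,3,4,6}. No change.
New components: {0,3,4,6} {1,2,5}
Are 3 and 5 in the same component? no

Answer: no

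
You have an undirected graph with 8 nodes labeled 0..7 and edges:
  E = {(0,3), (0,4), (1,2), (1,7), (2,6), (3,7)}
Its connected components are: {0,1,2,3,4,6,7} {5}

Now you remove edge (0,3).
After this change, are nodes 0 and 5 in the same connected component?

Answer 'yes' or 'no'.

Initial components: {0,1,2,3,4,6,7} {5}
Removing edge (0,3): it was a bridge — component count 2 -> 3.
New components: {0,4} {1,2,3,6,7} {5}
Are 0 and 5 in the same component? no

Answer: no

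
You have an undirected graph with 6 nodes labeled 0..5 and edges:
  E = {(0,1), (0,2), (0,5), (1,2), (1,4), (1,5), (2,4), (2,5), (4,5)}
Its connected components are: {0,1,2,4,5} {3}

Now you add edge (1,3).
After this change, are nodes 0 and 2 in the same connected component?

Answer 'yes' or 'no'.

Answer: yes

Derivation:
Initial components: {0,1,2,4,5} {3}
Adding edge (1,3): merges {0,1,2,4,5} and {3}.
New components: {0,1,2,3,4,5}
Are 0 and 2 in the same component? yes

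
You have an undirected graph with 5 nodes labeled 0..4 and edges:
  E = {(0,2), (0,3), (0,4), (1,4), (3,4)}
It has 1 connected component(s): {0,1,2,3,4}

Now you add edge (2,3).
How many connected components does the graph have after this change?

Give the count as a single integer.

Answer: 1

Derivation:
Initial component count: 1
Add (2,3): endpoints already in same component. Count unchanged: 1.
New component count: 1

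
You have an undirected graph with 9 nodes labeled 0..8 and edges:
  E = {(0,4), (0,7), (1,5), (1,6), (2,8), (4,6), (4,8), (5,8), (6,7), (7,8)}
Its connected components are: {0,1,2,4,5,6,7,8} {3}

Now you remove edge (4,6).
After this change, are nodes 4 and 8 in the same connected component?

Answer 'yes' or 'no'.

Answer: yes

Derivation:
Initial components: {0,1,2,4,5,6,7,8} {3}
Removing edge (4,6): not a bridge — component count unchanged at 2.
New components: {0,1,2,4,5,6,7,8} {3}
Are 4 and 8 in the same component? yes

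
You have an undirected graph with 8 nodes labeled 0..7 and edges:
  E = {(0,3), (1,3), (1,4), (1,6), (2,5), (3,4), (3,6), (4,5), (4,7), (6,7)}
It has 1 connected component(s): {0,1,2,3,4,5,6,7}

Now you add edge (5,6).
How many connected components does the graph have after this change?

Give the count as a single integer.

Answer: 1

Derivation:
Initial component count: 1
Add (5,6): endpoints already in same component. Count unchanged: 1.
New component count: 1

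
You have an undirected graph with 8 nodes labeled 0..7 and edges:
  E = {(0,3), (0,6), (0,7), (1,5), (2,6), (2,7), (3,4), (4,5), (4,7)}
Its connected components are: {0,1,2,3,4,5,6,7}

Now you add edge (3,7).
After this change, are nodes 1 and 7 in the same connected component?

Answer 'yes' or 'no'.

Initial components: {0,1,2,3,4,5,6,7}
Adding edge (3,7): both already in same component {0,1,2,3,4,5,6,7}. No change.
New components: {0,1,2,3,4,5,6,7}
Are 1 and 7 in the same component? yes

Answer: yes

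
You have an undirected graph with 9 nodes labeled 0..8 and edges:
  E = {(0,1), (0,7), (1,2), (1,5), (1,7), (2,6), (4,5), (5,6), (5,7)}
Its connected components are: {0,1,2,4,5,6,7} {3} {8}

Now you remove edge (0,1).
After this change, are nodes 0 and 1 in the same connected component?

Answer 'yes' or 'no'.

Initial components: {0,1,2,4,5,6,7} {3} {8}
Removing edge (0,1): not a bridge — component count unchanged at 3.
New components: {0,1,2,4,5,6,7} {3} {8}
Are 0 and 1 in the same component? yes

Answer: yes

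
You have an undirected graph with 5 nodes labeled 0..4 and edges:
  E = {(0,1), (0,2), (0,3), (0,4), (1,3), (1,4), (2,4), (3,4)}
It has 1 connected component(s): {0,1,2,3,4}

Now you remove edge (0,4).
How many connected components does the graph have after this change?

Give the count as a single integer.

Initial component count: 1
Remove (0,4): not a bridge. Count unchanged: 1.
  After removal, components: {0,1,2,3,4}
New component count: 1

Answer: 1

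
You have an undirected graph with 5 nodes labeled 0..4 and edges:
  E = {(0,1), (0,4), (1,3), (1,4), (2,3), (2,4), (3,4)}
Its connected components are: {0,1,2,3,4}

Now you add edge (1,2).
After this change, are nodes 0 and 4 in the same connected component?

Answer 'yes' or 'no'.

Answer: yes

Derivation:
Initial components: {0,1,2,3,4}
Adding edge (1,2): both already in same component {0,1,2,3,4}. No change.
New components: {0,1,2,3,4}
Are 0 and 4 in the same component? yes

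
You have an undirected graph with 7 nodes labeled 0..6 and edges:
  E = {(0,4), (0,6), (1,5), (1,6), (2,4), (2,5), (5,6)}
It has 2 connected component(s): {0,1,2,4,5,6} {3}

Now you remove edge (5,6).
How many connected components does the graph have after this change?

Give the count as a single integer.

Answer: 2

Derivation:
Initial component count: 2
Remove (5,6): not a bridge. Count unchanged: 2.
  After removal, components: {0,1,2,4,5,6} {3}
New component count: 2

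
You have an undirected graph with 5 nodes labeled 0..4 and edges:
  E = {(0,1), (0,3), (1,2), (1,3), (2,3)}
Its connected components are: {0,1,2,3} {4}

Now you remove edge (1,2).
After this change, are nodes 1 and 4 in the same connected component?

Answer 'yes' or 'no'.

Initial components: {0,1,2,3} {4}
Removing edge (1,2): not a bridge — component count unchanged at 2.
New components: {0,1,2,3} {4}
Are 1 and 4 in the same component? no

Answer: no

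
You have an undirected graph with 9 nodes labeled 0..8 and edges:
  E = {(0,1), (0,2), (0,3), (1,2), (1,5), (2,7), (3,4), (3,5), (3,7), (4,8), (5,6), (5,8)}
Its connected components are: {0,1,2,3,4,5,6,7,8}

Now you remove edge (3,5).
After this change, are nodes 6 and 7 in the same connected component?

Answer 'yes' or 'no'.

Answer: yes

Derivation:
Initial components: {0,1,2,3,4,5,6,7,8}
Removing edge (3,5): not a bridge — component count unchanged at 1.
New components: {0,1,2,3,4,5,6,7,8}
Are 6 and 7 in the same component? yes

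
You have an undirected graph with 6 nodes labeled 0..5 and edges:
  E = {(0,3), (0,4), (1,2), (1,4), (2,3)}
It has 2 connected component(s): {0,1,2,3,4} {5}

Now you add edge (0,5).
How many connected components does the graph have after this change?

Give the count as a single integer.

Answer: 1

Derivation:
Initial component count: 2
Add (0,5): merges two components. Count decreases: 2 -> 1.
New component count: 1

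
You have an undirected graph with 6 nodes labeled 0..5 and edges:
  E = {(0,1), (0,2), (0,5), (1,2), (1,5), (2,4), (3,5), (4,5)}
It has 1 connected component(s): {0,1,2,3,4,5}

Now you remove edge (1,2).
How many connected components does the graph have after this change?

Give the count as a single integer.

Initial component count: 1
Remove (1,2): not a bridge. Count unchanged: 1.
  After removal, components: {0,1,2,3,4,5}
New component count: 1

Answer: 1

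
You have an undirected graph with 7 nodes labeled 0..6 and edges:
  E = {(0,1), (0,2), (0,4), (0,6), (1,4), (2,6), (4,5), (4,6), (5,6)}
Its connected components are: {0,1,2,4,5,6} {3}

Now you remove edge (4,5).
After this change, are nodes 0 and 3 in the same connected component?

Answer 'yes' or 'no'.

Initial components: {0,1,2,4,5,6} {3}
Removing edge (4,5): not a bridge — component count unchanged at 2.
New components: {0,1,2,4,5,6} {3}
Are 0 and 3 in the same component? no

Answer: no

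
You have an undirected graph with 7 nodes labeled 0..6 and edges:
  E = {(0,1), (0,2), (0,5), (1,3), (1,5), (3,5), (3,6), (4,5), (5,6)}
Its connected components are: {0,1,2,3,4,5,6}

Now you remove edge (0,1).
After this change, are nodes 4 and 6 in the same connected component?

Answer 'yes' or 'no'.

Answer: yes

Derivation:
Initial components: {0,1,2,3,4,5,6}
Removing edge (0,1): not a bridge — component count unchanged at 1.
New components: {0,1,2,3,4,5,6}
Are 4 and 6 in the same component? yes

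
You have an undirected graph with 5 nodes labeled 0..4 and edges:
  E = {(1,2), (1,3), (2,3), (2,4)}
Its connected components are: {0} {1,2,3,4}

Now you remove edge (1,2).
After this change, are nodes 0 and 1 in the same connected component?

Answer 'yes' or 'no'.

Answer: no

Derivation:
Initial components: {0} {1,2,3,4}
Removing edge (1,2): not a bridge — component count unchanged at 2.
New components: {0} {1,2,3,4}
Are 0 and 1 in the same component? no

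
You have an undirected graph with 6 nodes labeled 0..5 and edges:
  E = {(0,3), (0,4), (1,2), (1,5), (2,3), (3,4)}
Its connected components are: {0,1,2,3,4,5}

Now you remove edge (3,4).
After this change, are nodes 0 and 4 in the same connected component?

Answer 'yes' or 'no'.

Answer: yes

Derivation:
Initial components: {0,1,2,3,4,5}
Removing edge (3,4): not a bridge — component count unchanged at 1.
New components: {0,1,2,3,4,5}
Are 0 and 4 in the same component? yes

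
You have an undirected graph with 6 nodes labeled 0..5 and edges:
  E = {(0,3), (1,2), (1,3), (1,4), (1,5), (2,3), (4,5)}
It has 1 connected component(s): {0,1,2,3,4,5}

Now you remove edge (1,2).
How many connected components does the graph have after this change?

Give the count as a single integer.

Initial component count: 1
Remove (1,2): not a bridge. Count unchanged: 1.
  After removal, components: {0,1,2,3,4,5}
New component count: 1

Answer: 1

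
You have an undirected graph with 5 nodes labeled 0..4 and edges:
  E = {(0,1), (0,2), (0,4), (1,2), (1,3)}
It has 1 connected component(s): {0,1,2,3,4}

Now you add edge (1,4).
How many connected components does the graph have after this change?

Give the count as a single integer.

Initial component count: 1
Add (1,4): endpoints already in same component. Count unchanged: 1.
New component count: 1

Answer: 1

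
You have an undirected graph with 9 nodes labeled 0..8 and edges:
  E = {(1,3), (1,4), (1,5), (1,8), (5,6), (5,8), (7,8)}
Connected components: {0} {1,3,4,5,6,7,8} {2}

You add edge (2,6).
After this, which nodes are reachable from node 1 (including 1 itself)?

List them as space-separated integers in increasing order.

Answer: 1 2 3 4 5 6 7 8

Derivation:
Before: nodes reachable from 1: {1,3,4,5,6,7,8}
Adding (2,6): merges 1's component with another. Reachability grows.
After: nodes reachable from 1: {1,2,3,4,5,6,7,8}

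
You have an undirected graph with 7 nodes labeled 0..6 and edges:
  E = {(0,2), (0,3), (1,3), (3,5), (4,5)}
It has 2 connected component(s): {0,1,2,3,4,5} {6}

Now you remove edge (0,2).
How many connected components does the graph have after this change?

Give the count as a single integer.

Answer: 3

Derivation:
Initial component count: 2
Remove (0,2): it was a bridge. Count increases: 2 -> 3.
  After removal, components: {0,1,3,4,5} {2} {6}
New component count: 3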